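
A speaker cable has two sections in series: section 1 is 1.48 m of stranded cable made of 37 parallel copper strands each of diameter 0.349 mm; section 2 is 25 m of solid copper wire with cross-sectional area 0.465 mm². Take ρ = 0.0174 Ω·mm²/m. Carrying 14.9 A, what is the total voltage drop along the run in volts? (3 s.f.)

14.0 V

ρ = 0.0174 Ω·mm²/m = 1.74×10^-8 Ω·m
Section 1: A_strand = π(1.7450e-04)² = 9.566e-08 m²; R₁ = ρL/(N·A_s) = (1.74×10^-8)(1.48)/(37×9.566e-08) = 0.007276 Ω
Section 2: A = 0.465 mm² = 4.650e-07 m²
R₂ = (1.74×10^-8)(25)/(4.650e-07) = 0.9355 Ω
R = R₁ + R₂ = 0.9428 Ω
V = IR = 14.9 × 0.9428 = 14.0 V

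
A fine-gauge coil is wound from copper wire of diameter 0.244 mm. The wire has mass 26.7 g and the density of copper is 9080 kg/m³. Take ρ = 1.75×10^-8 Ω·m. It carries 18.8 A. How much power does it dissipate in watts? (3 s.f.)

8320 W

A = π(d/2)² = π(1.2200e-04 m)² = 4.6759e-08 m²
L = m/(density·A) = 0.0267/(9080×4.6759e-08) = 62.89 m
R = ρL/A = (1.75×10^-8)(62.89)/(4.6759e-08) = 23.54 Ω
P = I²R = (18.8)² × 23.54 = 8320 W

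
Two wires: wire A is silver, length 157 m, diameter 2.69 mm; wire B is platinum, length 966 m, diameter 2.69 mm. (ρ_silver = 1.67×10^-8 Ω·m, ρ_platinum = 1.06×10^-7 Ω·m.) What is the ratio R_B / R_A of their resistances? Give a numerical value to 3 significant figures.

R ∝ ρL/d², so R_B/R_A = (ρ_B/ρ_A) × (L_B/L_A)
= (1.06×10^-7/1.67×10^-8) × (966/157) = 39.1

39.1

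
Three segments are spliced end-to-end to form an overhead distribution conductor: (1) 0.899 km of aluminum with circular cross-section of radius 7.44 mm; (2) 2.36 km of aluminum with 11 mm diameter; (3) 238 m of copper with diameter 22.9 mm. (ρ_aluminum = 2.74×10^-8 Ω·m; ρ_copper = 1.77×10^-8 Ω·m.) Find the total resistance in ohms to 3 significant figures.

0.832 Ω

Seg 1: A = πr² = π(7.4400e-03 m)² = 1.739e-04 m²
R_1 = (2.74×10^-8)(899)/(1.739e-04) = 0.1416 Ω
Seg 2: A = π(d/2)² = π(5.5000e-03 m)² = 9.503e-05 m²
R_2 = (2.74×10^-8)(2360)/(9.503e-05) = 0.6804 Ω
Seg 3: A = π(d/2)² = π(1.1450e-02 m)² = 4.119e-04 m²
R_3 = (1.77×10^-8)(238)/(4.119e-04) = 0.01023 Ω
R_total = R_1 + R_2 + R_3 = 0.832 Ω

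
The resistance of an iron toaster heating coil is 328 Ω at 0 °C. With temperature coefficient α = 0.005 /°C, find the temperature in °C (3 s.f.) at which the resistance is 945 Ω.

376 °C

R = R₀(1 + α(T − T₀)) ⇒ T = T₀ + (R/R₀ − 1)/α
T = 0 + (945/328 − 1)/0.005 = 0 + (1.881)/0.005 = 376 °C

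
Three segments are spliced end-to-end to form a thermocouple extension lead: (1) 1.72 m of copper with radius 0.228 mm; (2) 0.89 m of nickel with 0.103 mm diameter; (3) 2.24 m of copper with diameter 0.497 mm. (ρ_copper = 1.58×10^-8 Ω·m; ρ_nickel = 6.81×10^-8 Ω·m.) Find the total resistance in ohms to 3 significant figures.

Seg 1: A = πr² = π(2.2800e-04 m)² = 1.633e-07 m²
R_1 = (1.58×10^-8)(1.72)/(1.633e-07) = 0.1664 Ω
Seg 2: A = π(d/2)² = π(5.1500e-05 m)² = 8.332e-09 m²
R_2 = (6.81×10^-8)(0.89)/(8.332e-09) = 7.274 Ω
Seg 3: A = π(d/2)² = π(2.4850e-04 m)² = 1.940e-07 m²
R_3 = (1.58×10^-8)(2.24)/(1.940e-07) = 0.1824 Ω
R_total = R_1 + R_2 + R_3 = 7.62 Ω

7.62 Ω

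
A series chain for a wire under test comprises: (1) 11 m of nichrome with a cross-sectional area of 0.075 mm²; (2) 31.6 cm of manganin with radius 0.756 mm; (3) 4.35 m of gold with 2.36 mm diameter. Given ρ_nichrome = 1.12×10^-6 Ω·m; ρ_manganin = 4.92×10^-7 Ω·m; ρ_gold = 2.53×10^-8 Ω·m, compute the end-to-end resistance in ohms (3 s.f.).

Seg 1: A = 0.075 mm² = 7.500e-08 m²
R_1 = (1.12×10^-6)(11)/(7.500e-08) = 164.3 Ω
Seg 2: A = πr² = π(7.5600e-04 m)² = 1.796e-06 m²
R_2 = (4.92×10^-7)(0.316)/(1.796e-06) = 0.08659 Ω
Seg 3: A = π(d/2)² = π(1.1800e-03 m)² = 4.374e-06 m²
R_3 = (2.53×10^-8)(4.35)/(4.374e-06) = 0.02516 Ω
R_total = R_1 + R_2 + R_3 = 164 Ω

164 Ω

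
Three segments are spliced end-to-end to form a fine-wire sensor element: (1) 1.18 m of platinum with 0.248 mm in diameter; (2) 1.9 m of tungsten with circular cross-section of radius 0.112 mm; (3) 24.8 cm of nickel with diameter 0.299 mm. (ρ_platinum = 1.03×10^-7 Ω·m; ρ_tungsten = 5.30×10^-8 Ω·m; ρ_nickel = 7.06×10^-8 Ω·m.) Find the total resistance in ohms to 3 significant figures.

Seg 1: A = π(d/2)² = π(1.2400e-04 m)² = 4.831e-08 m²
R_1 = (1.03×10^-7)(1.18)/(4.831e-08) = 2.516 Ω
Seg 2: A = πr² = π(1.1200e-04 m)² = 3.941e-08 m²
R_2 = (5.30×10^-8)(1.9)/(3.941e-08) = 2.555 Ω
Seg 3: A = π(d/2)² = π(1.4950e-04 m)² = 7.022e-08 m²
R_3 = (7.06×10^-8)(0.248)/(7.022e-08) = 0.2494 Ω
R_total = R_1 + R_2 + R_3 = 5.32 Ω

5.32 Ω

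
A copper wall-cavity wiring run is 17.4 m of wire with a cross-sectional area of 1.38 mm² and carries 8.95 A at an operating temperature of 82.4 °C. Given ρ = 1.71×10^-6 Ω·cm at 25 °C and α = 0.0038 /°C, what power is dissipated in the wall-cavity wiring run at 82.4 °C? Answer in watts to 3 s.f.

21.0 W

ρ = 1.71×10^-6 Ω·cm = 1.71×10^-8 Ω·m
A = 1.38 mm² = 1.380e-06 m²
R₍25₎ = ρL/A = (1.71×10^-8)(17.4)/(1.380e-06) = 0.2156 Ω
R₍82.4₎ = R₍25₎(1 + αΔT) = 0.2156 × (1 + 0.0038×57.4) = 0.2626 Ω
P = I²R = (8.95)² × 0.2626 = 21.0 W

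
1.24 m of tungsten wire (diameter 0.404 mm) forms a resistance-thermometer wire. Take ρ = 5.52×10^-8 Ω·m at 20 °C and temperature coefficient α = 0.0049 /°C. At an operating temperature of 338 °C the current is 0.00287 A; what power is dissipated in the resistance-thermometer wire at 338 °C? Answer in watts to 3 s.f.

A = π(d/2)² = π(2.0200e-04 m)² = 1.282e-07 m²
R₍20₎ = ρL/A = (5.52×10^-8)(1.24)/(1.282e-07) = 0.534 Ω
R₍338₎ = R₍20₎(1 + αΔT) = 0.534 × (1 + 0.0049×318) = 1.366 Ω
P = I²R = (0.00287)² × 1.366 = 1.13×10^-5 W

1.13×10^-5 W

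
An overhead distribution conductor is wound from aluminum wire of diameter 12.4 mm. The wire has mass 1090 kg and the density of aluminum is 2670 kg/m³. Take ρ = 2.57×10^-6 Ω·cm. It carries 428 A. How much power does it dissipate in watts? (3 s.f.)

1.32×10^5 W

ρ = 2.57×10^-6 Ω·cm = 2.57×10^-8 Ω·m
A = π(d/2)² = π(6.2000e-03 m)² = 1.2076e-04 m²
L = m/(density·A) = 1090/(2670×1.2076e-04) = 3381 m
R = ρL/A = (2.57×10^-8)(3381)/(1.2076e-04) = 0.7194 Ω
P = I²R = (428)² × 0.7194 = 1.32×10^5 W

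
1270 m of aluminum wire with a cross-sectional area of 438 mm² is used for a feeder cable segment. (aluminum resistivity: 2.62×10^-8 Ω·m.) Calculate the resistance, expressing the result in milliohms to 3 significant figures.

A = 438 mm² = 4.380e-04 m²
R = ρL/A = (2.62×10^-8)(1270 m)/(4.380e-04 m²) = 76.0 mΩ

76.0 mΩ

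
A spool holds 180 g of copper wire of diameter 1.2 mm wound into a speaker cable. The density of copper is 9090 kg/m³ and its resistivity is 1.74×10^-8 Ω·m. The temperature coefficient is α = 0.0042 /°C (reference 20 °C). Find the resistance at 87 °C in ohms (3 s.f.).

0.345 Ω

A = π(d/2)² = π(6.0000e-04 m)² = 1.1310e-06 m²
L = m/(density·A) = 0.18/(9090×1.1310e-06) = 17.51 m
R = ρL/A = (1.74×10^-8)(17.51)/(1.1310e-06) = 0.2694 Ω
R(87 °C) = 0.2694 × (1 + 0.0042×67) = 0.345 Ω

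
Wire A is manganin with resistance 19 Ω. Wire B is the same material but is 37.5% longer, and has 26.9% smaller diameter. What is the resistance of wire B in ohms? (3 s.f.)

48.9 Ω

R ∝ L/d², so R_B/R_A = (1 + 37.5/100) × (1 − 26.9/100)⁻²
= 1.375 × 1.871 = 2.573
R_B = 2.573 × 19 = 48.9 Ω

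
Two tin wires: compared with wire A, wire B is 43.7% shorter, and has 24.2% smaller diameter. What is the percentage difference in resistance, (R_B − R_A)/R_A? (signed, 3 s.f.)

R ∝ L/d², so R_B/R_A = (1 − 43.7/100) × (1 − 24.2/100)⁻²
= 0.563 × 1.74 = 0.9799
(R_B − R_A)/R_A = 0.9799 − 1 = -2.01%

-2.01%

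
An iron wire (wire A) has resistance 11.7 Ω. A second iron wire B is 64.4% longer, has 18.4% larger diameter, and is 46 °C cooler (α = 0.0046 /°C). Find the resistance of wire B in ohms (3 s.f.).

R ∝ ρL/d² with ρ ∝ (1+αΔT), so R_B/R_A = (1 + 64.4/100) × (1 + 18.4/100)⁻² × (1 − 0.0046×46)
= 1.644 × 0.7133 × 0.7884 = 0.9246
R_B = 0.9246 × 11.7 = 10.8 Ω

10.8 Ω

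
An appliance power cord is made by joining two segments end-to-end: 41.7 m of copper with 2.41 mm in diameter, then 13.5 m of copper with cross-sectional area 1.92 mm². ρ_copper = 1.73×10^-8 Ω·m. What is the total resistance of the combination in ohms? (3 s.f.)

0.280 Ω

Segment 1: A = π(d/2)² = π(1.2050e-03 m)² = 4.562e-06 m²
R₁ = ρL/A = (1.73×10^-8)(41.7)/(4.562e-06) = 0.1581 Ω
Segment 2: A = 1.92 mm² = 1.920e-06 m²
R₂ = (1.73×10^-8)(13.5)/(1.920e-06) = 0.1216 Ω
R = R₁ + R₂ = 0.280 Ω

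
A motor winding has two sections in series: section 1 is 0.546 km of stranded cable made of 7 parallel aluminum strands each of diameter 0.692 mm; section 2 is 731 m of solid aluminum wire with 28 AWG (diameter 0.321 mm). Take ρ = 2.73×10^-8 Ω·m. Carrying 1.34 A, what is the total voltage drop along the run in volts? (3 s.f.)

Section 1: A_strand = π(3.4600e-04)² = 3.761e-07 m²; R₁ = ρL/(N·A_s) = (2.73×10^-8)(546)/(7×3.761e-07) = 5.662 Ω
Section 2: A = π(0.321/2 mm)² = π(1.6050e-04 m)² = 8.093e-08 m²
R₂ = (2.73×10^-8)(731)/(8.093e-08) = 246.6 Ω
R = R₁ + R₂ = 252.3 Ω
V = IR = 1.34 × 252.3 = 338 V

338 V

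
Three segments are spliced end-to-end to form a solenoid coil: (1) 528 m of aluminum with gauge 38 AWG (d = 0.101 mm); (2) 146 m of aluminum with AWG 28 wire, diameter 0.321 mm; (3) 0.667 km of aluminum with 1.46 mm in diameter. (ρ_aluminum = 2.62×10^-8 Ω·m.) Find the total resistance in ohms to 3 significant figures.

1780 Ω

Seg 1: A = π(0.101/2 mm)² = π(5.0500e-05 m)² = 8.012e-09 m²
R_1 = (2.62×10^-8)(528)/(8.012e-09) = 1727 Ω
Seg 2: A = π(0.321/2 mm)² = π(1.6050e-04 m)² = 8.093e-08 m²
R_2 = (2.62×10^-8)(146)/(8.093e-08) = 47.27 Ω
Seg 3: A = π(d/2)² = π(7.3000e-04 m)² = 1.674e-06 m²
R_3 = (2.62×10^-8)(667)/(1.674e-06) = 10.44 Ω
R_total = R_1 + R_2 + R_3 = 1780 Ω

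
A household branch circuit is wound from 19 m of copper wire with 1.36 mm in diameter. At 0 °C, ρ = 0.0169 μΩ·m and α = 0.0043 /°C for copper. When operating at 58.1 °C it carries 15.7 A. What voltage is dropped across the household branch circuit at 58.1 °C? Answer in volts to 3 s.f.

ρ = 0.0169 μΩ·m = 1.69×10^-8 Ω·m
A = π(d/2)² = π(6.8000e-04 m)² = 1.453e-06 m²
R₍0₎ = ρL/A = (1.69×10^-8)(19)/(1.453e-06) = 0.221 Ω
R₍58.1₎ = R₍0₎(1 + αΔT) = 0.221 × (1 + 0.0043×58.1) = 0.2763 Ω
V = IR = 15.7 × 0.2763 = 4.34 V

4.34 V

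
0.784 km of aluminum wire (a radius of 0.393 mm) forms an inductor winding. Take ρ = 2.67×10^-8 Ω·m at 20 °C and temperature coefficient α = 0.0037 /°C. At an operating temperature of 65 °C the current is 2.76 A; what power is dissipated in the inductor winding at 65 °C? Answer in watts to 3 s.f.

A = πr² = π(3.9300e-04 m)² = 4.852e-07 m²
R₍20₎ = ρL/A = (2.67×10^-8)(784)/(4.852e-07) = 43.14 Ω
R₍65₎ = R₍20₎(1 + αΔT) = 43.14 × (1 + 0.0037×45) = 50.32 Ω
P = I²R = (2.76)² × 50.32 = 383 W

383 W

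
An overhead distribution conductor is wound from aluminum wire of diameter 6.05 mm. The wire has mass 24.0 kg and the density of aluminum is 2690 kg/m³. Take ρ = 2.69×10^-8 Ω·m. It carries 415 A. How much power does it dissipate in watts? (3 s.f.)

50000 W

A = π(d/2)² = π(3.0250e-03 m)² = 2.8748e-05 m²
L = m/(density·A) = 24/(2690×2.8748e-05) = 310.4 m
R = ρL/A = (2.69×10^-8)(310.4)/(2.8748e-05) = 0.2904 Ω
P = I²R = (415)² × 0.2904 = 50000 W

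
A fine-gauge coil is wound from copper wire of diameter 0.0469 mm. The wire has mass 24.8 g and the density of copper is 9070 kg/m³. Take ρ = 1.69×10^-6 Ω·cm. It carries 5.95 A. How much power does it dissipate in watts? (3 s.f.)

5.48×10^5 W

ρ = 1.69×10^-6 Ω·cm = 1.69×10^-8 Ω·m
A = π(d/2)² = π(2.3450e-05 m)² = 1.7276e-09 m²
L = m/(density·A) = 0.0248/(9070×1.7276e-09) = 1583 m
R = ρL/A = (1.69×10^-8)(1583)/(1.7276e-09) = 15480 Ω
P = I²R = (5.95)² × 15480 = 5.48×10^5 W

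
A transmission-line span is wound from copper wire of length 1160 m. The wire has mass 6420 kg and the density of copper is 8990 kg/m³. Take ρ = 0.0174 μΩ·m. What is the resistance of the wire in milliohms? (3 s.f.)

32.8 mΩ

ρ = 0.0174 μΩ·m = 1.74×10^-8 Ω·m
A = m/(density·L) = 6420/(8990×1160) = 6.1563e-04 m²
R = ρL/A = (1.74×10^-8)(1160)/(6.1563e-04) = 32.8 mΩ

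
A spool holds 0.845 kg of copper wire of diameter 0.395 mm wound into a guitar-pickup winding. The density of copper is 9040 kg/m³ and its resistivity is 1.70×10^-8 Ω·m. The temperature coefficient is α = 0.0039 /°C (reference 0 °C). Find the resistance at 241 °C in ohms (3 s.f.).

205 Ω

A = π(d/2)² = π(1.9750e-04 m)² = 1.2254e-07 m²
L = m/(density·A) = 0.845/(9040×1.2254e-07) = 762.8 m
R = ρL/A = (1.70×10^-8)(762.8)/(1.2254e-07) = 105.8 Ω
R(241 °C) = 105.8 × (1 + 0.0039×241) = 205 Ω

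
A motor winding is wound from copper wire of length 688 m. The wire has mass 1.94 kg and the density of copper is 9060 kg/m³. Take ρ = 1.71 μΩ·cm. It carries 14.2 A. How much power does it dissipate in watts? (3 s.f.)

7620 W

ρ = 1.71 μΩ·cm = 1.71×10^-8 Ω·m
A = m/(density·L) = 1.94/(9060×688) = 3.1123e-07 m²
R = ρL/A = (1.71×10^-8)(688)/(3.1123e-07) = 37.8 Ω
P = I²R = (14.2)² × 37.8 = 7620 W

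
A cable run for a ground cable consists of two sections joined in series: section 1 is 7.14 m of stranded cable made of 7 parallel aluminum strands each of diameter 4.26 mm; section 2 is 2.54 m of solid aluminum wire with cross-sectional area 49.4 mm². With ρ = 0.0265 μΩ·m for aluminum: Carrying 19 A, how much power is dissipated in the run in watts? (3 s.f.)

ρ = 0.0265 μΩ·m = 2.65×10^-8 Ω·m
Section 1: A_strand = π(2.1300e-03)² = 1.425e-05 m²; R₁ = ρL/(N·A_s) = (2.65×10^-8)(7.14)/(7×1.425e-05) = 0.001896 Ω
Section 2: A = 49.4 mm² = 4.940e-05 m²
R₂ = (2.65×10^-8)(2.54)/(4.940e-05) = 0.001363 Ω
R = R₁ + R₂ = 0.003259 Ω
P = I²R = (19)² × 0.003259 = 1.18 W

1.18 W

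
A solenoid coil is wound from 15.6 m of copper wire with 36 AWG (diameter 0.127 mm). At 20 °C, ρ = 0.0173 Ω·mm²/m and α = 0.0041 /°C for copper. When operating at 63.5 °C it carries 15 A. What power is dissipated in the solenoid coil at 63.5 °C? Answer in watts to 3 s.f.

ρ = 0.0173 Ω·mm²/m = 1.73×10^-8 Ω·m
A = π(0.127/2 mm)² = π(6.3500e-05 m)² = 1.267e-08 m²
R₍20₎ = ρL/A = (1.73×10^-8)(15.6)/(1.267e-08) = 21.3 Ω
R₍63.5₎ = R₍20₎(1 + αΔT) = 21.3 × (1 + 0.0041×43.5) = 25.1 Ω
P = I²R = (15)² × 25.1 = 5650 W

5650 W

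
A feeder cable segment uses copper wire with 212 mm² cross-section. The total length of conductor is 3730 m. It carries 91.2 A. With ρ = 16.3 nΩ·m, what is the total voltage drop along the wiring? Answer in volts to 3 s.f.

ρ = 16.3 nΩ·m = 1.63×10^-8 Ω·m
A = 212 mm² = 2.120e-04 m²
R = ρL/A = (1.63×10^-8)(3730)/(2.120e-04) = 0.2868 Ω
V = IR = 91.2 × 0.2868 = 26.2 V

26.2 V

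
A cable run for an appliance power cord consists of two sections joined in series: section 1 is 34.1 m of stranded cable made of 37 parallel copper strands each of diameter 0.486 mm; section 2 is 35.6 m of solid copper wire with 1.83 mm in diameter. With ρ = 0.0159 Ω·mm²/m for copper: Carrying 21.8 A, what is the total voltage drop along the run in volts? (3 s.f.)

ρ = 0.0159 Ω·mm²/m = 1.59×10^-8 Ω·m
Section 1: A_strand = π(2.4300e-04)² = 1.855e-07 m²; R₁ = ρL/(N·A_s) = (1.59×10^-8)(34.1)/(37×1.855e-07) = 0.07899 Ω
Section 2: A = π(d/2)² = π(9.1500e-04 m)² = 2.630e-06 m²
R₂ = (1.59×10^-8)(35.6)/(2.630e-06) = 0.2152 Ω
R = R₁ + R₂ = 0.2942 Ω
V = IR = 21.8 × 0.2942 = 6.41 V

6.41 V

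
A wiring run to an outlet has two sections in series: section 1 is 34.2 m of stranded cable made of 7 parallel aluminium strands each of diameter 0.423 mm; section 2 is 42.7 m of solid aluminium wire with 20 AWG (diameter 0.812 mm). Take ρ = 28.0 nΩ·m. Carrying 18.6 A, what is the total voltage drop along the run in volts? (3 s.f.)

61.0 V

ρ = 28.0 nΩ·m = 2.80×10^-8 Ω·m
Section 1: A_strand = π(2.1150e-04)² = 1.405e-07 m²; R₁ = ρL/(N·A_s) = (2.80×10^-8)(34.2)/(7×1.405e-07) = 0.9735 Ω
Section 2: A = π(0.812/2 mm)² = π(4.0600e-04 m)² = 5.178e-07 m²
R₂ = (2.80×10^-8)(42.7)/(5.178e-07) = 2.309 Ω
R = R₁ + R₂ = 3.282 Ω
V = IR = 18.6 × 3.282 = 61.0 V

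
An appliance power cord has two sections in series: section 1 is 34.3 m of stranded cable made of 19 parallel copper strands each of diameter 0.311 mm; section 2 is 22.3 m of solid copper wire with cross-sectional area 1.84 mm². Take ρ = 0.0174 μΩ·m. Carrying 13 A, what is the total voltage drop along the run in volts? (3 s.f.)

8.12 V

ρ = 0.0174 μΩ·m = 1.74×10^-8 Ω·m
Section 1: A_strand = π(1.5550e-04)² = 7.596e-08 m²; R₁ = ρL/(N·A_s) = (1.74×10^-8)(34.3)/(19×7.596e-08) = 0.4135 Ω
Section 2: A = 1.84 mm² = 1.840e-06 m²
R₂ = (1.74×10^-8)(22.3)/(1.840e-06) = 0.2109 Ω
R = R₁ + R₂ = 0.6244 Ω
V = IR = 13 × 0.6244 = 8.12 V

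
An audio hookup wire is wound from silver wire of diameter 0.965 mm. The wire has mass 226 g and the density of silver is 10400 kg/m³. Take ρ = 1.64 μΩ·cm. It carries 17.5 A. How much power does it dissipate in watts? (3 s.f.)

ρ = 1.64 μΩ·cm = 1.64×10^-8 Ω·m
A = π(d/2)² = π(4.8250e-04 m)² = 7.3138e-07 m²
L = m/(density·A) = 0.226/(10400×7.3138e-07) = 29.71 m
R = ρL/A = (1.64×10^-8)(29.71)/(7.3138e-07) = 0.6662 Ω
P = I²R = (17.5)² × 0.6662 = 204 W

204 W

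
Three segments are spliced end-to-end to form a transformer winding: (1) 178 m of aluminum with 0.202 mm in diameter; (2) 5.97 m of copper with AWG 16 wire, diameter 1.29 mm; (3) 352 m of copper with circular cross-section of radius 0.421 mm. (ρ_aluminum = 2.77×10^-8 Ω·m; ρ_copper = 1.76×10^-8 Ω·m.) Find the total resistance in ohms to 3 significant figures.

165 Ω

Seg 1: A = π(d/2)² = π(1.0100e-04 m)² = 3.205e-08 m²
R_1 = (2.77×10^-8)(178)/(3.205e-08) = 153.9 Ω
Seg 2: A = π(1.29/2 mm)² = π(6.4500e-04 m)² = 1.307e-06 m²
R_2 = (1.76×10^-8)(5.97)/(1.307e-06) = 0.08039 Ω
Seg 3: A = πr² = π(4.2100e-04 m)² = 5.568e-07 m²
R_3 = (1.76×10^-8)(352)/(5.568e-07) = 11.13 Ω
R_total = R_1 + R_2 + R_3 = 165 Ω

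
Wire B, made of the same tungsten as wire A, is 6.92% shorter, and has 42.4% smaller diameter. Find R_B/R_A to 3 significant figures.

2.81

R ∝ L/d², so R_B/R_A = (1 − 6.92/100) × (1 − 42.4/100)⁻²
= 0.9308 × 3.014 = 2.81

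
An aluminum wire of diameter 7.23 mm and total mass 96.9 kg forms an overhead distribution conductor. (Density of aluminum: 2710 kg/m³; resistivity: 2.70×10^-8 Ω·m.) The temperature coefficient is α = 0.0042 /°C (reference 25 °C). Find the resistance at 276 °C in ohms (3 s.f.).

1.18 Ω

A = π(d/2)² = π(3.6150e-03 m)² = 4.1055e-05 m²
L = m/(density·A) = 96.9/(2710×4.1055e-05) = 870.9 m
R = ρL/A = (2.70×10^-8)(870.9)/(4.1055e-05) = 0.5728 Ω
R(276 °C) = 0.5728 × (1 + 0.0042×251) = 1.18 Ω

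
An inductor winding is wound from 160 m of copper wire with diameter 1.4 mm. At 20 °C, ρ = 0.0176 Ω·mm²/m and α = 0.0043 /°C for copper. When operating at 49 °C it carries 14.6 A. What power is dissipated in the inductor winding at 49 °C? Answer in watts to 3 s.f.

439 W

ρ = 0.0176 Ω·mm²/m = 1.76×10^-8 Ω·m
A = π(d/2)² = π(7.0000e-04 m)² = 1.539e-06 m²
R₍20₎ = ρL/A = (1.76×10^-8)(160)/(1.539e-06) = 1.829 Ω
R₍49₎ = R₍20₎(1 + αΔT) = 1.829 × (1 + 0.0043×29) = 2.057 Ω
P = I²R = (14.6)² × 2.057 = 439 W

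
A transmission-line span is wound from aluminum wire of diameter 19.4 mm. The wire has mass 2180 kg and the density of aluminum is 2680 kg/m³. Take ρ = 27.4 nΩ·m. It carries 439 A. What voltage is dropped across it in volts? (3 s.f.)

112 V

ρ = 27.4 nΩ·m = 2.74×10^-8 Ω·m
A = π(d/2)² = π(9.7000e-03 m)² = 2.9559e-04 m²
L = m/(density·A) = 2180/(2680×2.9559e-04) = 2752 m
R = ρL/A = (2.74×10^-8)(2752)/(2.9559e-04) = 0.2551 Ω
V = IR = 439 × 0.2551 = 112 V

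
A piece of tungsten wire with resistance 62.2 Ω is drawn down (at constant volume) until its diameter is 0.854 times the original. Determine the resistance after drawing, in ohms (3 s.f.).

117 Ω

Volume constant ⇒ L' = L/r² with r = 0.854. R' = ρL'/A' = ρ(L/r²)/(πr²d₀²/4) = R/r⁴.
R' = 1.88 × 62.2 = 117 Ω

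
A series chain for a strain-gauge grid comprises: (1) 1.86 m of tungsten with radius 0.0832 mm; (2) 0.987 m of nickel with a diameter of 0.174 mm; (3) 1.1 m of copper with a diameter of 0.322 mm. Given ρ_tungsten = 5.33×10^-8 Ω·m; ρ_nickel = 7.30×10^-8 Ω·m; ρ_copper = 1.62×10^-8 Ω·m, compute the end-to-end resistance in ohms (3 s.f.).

7.81 Ω

Seg 1: A = πr² = π(8.3200e-05 m)² = 2.175e-08 m²
R_1 = (5.33×10^-8)(1.86)/(2.175e-08) = 4.559 Ω
Seg 2: A = π(d/2)² = π(8.7000e-05 m)² = 2.378e-08 m²
R_2 = (7.30×10^-8)(0.987)/(2.378e-08) = 3.03 Ω
Seg 3: A = π(d/2)² = π(1.6100e-04 m)² = 8.143e-08 m²
R_3 = (1.62×10^-8)(1.1)/(8.143e-08) = 0.2188 Ω
R_total = R_1 + R_2 + R_3 = 7.81 Ω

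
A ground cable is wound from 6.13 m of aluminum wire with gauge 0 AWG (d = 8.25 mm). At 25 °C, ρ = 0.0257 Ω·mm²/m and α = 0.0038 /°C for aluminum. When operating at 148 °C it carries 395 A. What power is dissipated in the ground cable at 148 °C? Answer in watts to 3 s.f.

ρ = 0.0257 Ω·mm²/m = 2.57×10^-8 Ω·m
A = π(8.25/2 mm)² = π(4.1250e-03 m)² = 5.346e-05 m²
R₍25₎ = ρL/A = (2.57×10^-8)(6.13)/(5.346e-05) = 0.002947 Ω
R₍148₎ = R₍25₎(1 + αΔT) = 0.002947 × (1 + 0.0038×123) = 0.004325 Ω
P = I²R = (395)² × 0.004325 = 675 W

675 W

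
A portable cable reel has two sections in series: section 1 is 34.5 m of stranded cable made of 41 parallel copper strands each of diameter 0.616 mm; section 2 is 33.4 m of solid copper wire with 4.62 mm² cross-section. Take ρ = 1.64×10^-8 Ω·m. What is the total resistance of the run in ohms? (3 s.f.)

Section 1: A_strand = π(3.0800e-04)² = 2.980e-07 m²; R₁ = ρL/(N·A_s) = (1.64×10^-8)(34.5)/(41×2.980e-07) = 0.0463 Ω
Section 2: A = 4.62 mm² = 4.620e-06 m²
R₂ = (1.64×10^-8)(33.4)/(4.620e-06) = 0.1186 Ω
R = R₁ + R₂ = 0.165 Ω

0.165 Ω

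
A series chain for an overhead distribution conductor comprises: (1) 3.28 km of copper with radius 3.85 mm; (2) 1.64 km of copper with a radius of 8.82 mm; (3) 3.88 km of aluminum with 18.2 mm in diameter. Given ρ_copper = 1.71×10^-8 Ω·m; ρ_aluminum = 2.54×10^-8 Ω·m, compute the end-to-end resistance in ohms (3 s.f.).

1.70 Ω

Seg 1: A = πr² = π(3.8500e-03 m)² = 4.657e-05 m²
R_1 = (1.71×10^-8)(3280)/(4.657e-05) = 1.204 Ω
Seg 2: A = πr² = π(8.8200e-03 m)² = 2.444e-04 m²
R_2 = (1.71×10^-8)(1640)/(2.444e-04) = 0.1148 Ω
Seg 3: A = π(d/2)² = π(9.1000e-03 m)² = 2.602e-04 m²
R_3 = (2.54×10^-8)(3880)/(2.602e-04) = 0.3788 Ω
R_total = R_1 + R_2 + R_3 = 1.70 Ω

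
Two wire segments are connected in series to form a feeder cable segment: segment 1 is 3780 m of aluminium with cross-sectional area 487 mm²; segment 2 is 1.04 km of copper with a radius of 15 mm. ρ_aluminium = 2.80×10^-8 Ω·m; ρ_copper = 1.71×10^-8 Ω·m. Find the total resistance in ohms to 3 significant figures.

Segment 1: A = 487 mm² = 4.870e-04 m²
R₁ = ρL/A = (2.80×10^-8)(3780)/(4.870e-04) = 0.2173 Ω
Segment 2: A = πr² = π(1.5000e-02 m)² = 7.069e-04 m²
R₂ = (1.71×10^-8)(1040)/(7.069e-04) = 0.02516 Ω
R = R₁ + R₂ = 0.242 Ω

0.242 Ω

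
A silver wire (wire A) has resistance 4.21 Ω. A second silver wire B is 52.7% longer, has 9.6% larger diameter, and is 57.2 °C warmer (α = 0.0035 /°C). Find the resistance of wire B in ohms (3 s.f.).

6.42 Ω

R ∝ ρL/d² with ρ ∝ (1+αΔT), so R_B/R_A = (1 + 52.7/100) × (1 + 9.6/100)⁻² × (1 + 0.0035×57.2)
= 1.527 × 0.8325 × 1.2 = 1.526
R_B = 1.526 × 4.21 = 6.42 Ω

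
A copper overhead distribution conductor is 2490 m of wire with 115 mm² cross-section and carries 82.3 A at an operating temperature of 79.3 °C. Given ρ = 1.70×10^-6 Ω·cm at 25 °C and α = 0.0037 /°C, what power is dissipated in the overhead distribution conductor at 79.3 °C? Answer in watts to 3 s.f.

ρ = 1.70×10^-6 Ω·cm = 1.70×10^-8 Ω·m
A = 115 mm² = 1.150e-04 m²
R₍25₎ = ρL/A = (1.70×10^-8)(2490)/(1.150e-04) = 0.3681 Ω
R₍79.3₎ = R₍25₎(1 + αΔT) = 0.3681 × (1 + 0.0037×54.3) = 0.442 Ω
P = I²R = (82.3)² × 0.442 = 2990 W

2990 W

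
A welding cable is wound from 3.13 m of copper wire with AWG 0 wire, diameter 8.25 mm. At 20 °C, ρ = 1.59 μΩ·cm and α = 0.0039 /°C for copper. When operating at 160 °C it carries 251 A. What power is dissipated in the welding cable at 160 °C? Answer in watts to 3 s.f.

90.7 W

ρ = 1.59 μΩ·cm = 1.59×10^-8 Ω·m
A = π(8.25/2 mm)² = π(4.1250e-03 m)² = 5.346e-05 m²
R₍20₎ = ρL/A = (1.59×10^-8)(3.13)/(5.346e-05) = 9.310×10^-4 Ω
R₍160₎ = R₍20₎(1 + αΔT) = 9.310×10^-4 × (1 + 0.0039×140) = 0.001439 Ω
P = I²R = (251)² × 0.001439 = 90.7 W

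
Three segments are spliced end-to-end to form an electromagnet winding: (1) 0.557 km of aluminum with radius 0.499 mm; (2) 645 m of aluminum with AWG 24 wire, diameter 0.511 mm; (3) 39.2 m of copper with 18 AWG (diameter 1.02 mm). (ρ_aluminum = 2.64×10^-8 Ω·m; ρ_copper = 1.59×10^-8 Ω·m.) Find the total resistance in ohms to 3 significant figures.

103 Ω

Seg 1: A = πr² = π(4.9900e-04 m)² = 7.823e-07 m²
R_1 = (2.64×10^-8)(557)/(7.823e-07) = 18.8 Ω
Seg 2: A = π(0.511/2 mm)² = π(2.5550e-04 m)² = 2.051e-07 m²
R_2 = (2.64×10^-8)(645)/(2.051e-07) = 83.03 Ω
Seg 3: A = π(1.02/2 mm)² = π(5.1000e-04 m)² = 8.171e-07 m²
R_3 = (1.59×10^-8)(39.2)/(8.171e-07) = 0.7628 Ω
R_total = R_1 + R_2 + R_3 = 103 Ω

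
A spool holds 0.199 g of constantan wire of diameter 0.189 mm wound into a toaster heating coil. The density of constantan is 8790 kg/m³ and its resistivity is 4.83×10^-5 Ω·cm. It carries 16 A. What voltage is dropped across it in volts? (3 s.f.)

ρ = 4.83×10^-5 Ω·cm = 4.83×10^-7 Ω·m
A = π(d/2)² = π(9.4500e-05 m)² = 2.8055e-08 m²
L = m/(density·A) = 1.990×10^-4/(8790×2.8055e-08) = 0.807 m
R = ρL/A = (4.83×10^-7)(0.807)/(2.8055e-08) = 13.89 Ω
V = IR = 16 × 13.89 = 222 V

222 V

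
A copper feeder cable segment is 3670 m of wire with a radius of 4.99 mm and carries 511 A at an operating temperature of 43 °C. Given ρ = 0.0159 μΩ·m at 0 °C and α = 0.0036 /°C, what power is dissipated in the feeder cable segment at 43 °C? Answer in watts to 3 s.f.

2.25×10^5 W

ρ = 0.0159 μΩ·m = 1.59×10^-8 Ω·m
A = πr² = π(4.9900e-03 m)² = 7.823e-05 m²
R₍0₎ = ρL/A = (1.59×10^-8)(3670)/(7.823e-05) = 0.746 Ω
R₍43₎ = R₍0₎(1 + αΔT) = 0.746 × (1 + 0.0036×43) = 0.8614 Ω
P = I²R = (511)² × 0.8614 = 2.25×10^5 W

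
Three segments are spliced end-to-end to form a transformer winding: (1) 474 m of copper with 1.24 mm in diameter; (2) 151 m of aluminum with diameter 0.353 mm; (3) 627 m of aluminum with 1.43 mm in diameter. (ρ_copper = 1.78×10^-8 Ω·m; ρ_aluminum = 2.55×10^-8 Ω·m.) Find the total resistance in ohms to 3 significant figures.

Seg 1: A = π(d/2)² = π(6.2000e-04 m)² = 1.208e-06 m²
R_1 = (1.78×10^-8)(474)/(1.208e-06) = 6.987 Ω
Seg 2: A = π(d/2)² = π(1.7650e-04 m)² = 9.787e-08 m²
R_2 = (2.55×10^-8)(151)/(9.787e-08) = 39.34 Ω
Seg 3: A = π(d/2)² = π(7.1500e-04 m)² = 1.606e-06 m²
R_3 = (2.55×10^-8)(627)/(1.606e-06) = 9.955 Ω
R_total = R_1 + R_2 + R_3 = 56.3 Ω

56.3 Ω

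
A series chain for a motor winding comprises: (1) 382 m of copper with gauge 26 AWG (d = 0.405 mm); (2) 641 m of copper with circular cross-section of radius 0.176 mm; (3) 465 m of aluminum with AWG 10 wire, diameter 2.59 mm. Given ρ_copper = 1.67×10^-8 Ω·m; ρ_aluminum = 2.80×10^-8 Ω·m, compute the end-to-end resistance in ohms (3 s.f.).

162 Ω

Seg 1: A = π(0.405/2 mm)² = π(2.0250e-04 m)² = 1.288e-07 m²
R_1 = (1.67×10^-8)(382)/(1.288e-07) = 49.52 Ω
Seg 2: A = πr² = π(1.7600e-04 m)² = 9.731e-08 m²
R_2 = (1.67×10^-8)(641)/(9.731e-08) = 110 Ω
Seg 3: A = π(2.59/2 mm)² = π(1.2950e-03 m)² = 5.269e-06 m²
R_3 = (2.80×10^-8)(465)/(5.269e-06) = 2.471 Ω
R_total = R_1 + R_2 + R_3 = 162 Ω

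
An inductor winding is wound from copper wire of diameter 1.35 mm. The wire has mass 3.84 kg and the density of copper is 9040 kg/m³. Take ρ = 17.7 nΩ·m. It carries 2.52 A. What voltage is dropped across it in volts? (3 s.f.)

9.25 V

ρ = 17.7 nΩ·m = 1.77×10^-8 Ω·m
A = π(d/2)² = π(6.7500e-04 m)² = 1.4314e-06 m²
L = m/(density·A) = 3.84/(9040×1.4314e-06) = 296.8 m
R = ρL/A = (1.77×10^-8)(296.8)/(1.4314e-06) = 3.67 Ω
V = IR = 2.52 × 3.67 = 9.25 V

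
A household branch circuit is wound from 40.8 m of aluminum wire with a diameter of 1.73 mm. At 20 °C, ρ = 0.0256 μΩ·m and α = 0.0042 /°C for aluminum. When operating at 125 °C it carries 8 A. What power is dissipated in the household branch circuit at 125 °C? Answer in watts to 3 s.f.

ρ = 0.0256 μΩ·m = 2.56×10^-8 Ω·m
A = π(d/2)² = π(8.6500e-04 m)² = 2.351e-06 m²
R₍20₎ = ρL/A = (2.56×10^-8)(40.8)/(2.351e-06) = 0.4443 Ω
R₍125₎ = R₍20₎(1 + αΔT) = 0.4443 × (1 + 0.0042×105) = 0.6403 Ω
P = I²R = (8)² × 0.6403 = 41.0 W

41.0 W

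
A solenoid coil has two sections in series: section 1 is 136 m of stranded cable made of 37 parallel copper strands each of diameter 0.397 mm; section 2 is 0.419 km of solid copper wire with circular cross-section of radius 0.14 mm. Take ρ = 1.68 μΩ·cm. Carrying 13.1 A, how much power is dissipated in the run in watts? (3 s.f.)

ρ = 1.68 μΩ·cm = 1.68×10^-8 Ω·m
Section 1: A_strand = π(1.9850e-04)² = 1.238e-07 m²; R₁ = ρL/(N·A_s) = (1.68×10^-8)(136)/(37×1.238e-07) = 0.4989 Ω
Section 2: A = πr² = π(1.4000e-04 m)² = 6.158e-08 m²
R₂ = (1.68×10^-8)(419)/(6.158e-08) = 114.3 Ω
R = R₁ + R₂ = 114.8 Ω
P = I²R = (13.1)² × 114.8 = 19700 W

19700 W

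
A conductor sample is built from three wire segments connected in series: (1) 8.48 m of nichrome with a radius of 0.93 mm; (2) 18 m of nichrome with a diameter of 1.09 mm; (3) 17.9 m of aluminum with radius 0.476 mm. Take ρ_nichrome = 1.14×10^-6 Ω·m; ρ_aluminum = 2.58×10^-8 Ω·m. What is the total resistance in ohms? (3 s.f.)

26.2 Ω

Seg 1: A = πr² = π(9.3000e-04 m)² = 2.717e-06 m²
R_1 = (1.14×10^-6)(8.48)/(2.717e-06) = 3.558 Ω
Seg 2: A = π(d/2)² = π(5.4500e-04 m)² = 9.331e-07 m²
R_2 = (1.14×10^-6)(18)/(9.331e-07) = 21.99 Ω
Seg 3: A = πr² = π(4.7600e-04 m)² = 7.118e-07 m²
R_3 = (2.58×10^-8)(17.9)/(7.118e-07) = 0.6488 Ω
R_total = R_1 + R_2 + R_3 = 26.2 Ω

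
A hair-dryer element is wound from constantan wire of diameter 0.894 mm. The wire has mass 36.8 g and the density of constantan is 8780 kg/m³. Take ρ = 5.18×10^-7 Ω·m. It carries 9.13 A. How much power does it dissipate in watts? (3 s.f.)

A = π(d/2)² = π(4.4700e-04 m)² = 6.2772e-07 m²
L = m/(density·A) = 0.0368/(8780×6.2772e-07) = 6.677 m
R = ρL/A = (5.18×10^-7)(6.677)/(6.2772e-07) = 5.51 Ω
P = I²R = (9.13)² × 5.51 = 459 W

459 W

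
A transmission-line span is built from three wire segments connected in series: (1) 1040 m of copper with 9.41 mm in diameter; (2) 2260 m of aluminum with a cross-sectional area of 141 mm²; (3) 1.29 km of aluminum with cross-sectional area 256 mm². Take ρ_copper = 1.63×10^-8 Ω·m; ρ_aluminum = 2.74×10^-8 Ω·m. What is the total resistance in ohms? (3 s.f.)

0.821 Ω

Seg 1: A = π(d/2)² = π(4.7050e-03 m)² = 6.955e-05 m²
R_1 = (1.63×10^-8)(1040)/(6.955e-05) = 0.2438 Ω
Seg 2: A = 141 mm² = 1.410e-04 m²
R_2 = (2.74×10^-8)(2260)/(1.410e-04) = 0.4392 Ω
Seg 3: A = 256 mm² = 2.560e-04 m²
R_3 = (2.74×10^-8)(1290)/(2.560e-04) = 0.1381 Ω
R_total = R_1 + R_2 + R_3 = 0.821 Ω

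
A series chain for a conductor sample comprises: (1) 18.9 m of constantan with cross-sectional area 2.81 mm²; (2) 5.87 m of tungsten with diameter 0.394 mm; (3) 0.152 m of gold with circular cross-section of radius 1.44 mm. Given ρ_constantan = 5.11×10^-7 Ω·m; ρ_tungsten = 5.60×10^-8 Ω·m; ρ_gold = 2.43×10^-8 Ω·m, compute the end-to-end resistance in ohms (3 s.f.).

6.13 Ω

Seg 1: A = 2.81 mm² = 2.810e-06 m²
R_1 = (5.11×10^-7)(18.9)/(2.810e-06) = 3.437 Ω
Seg 2: A = π(d/2)² = π(1.9700e-04 m)² = 1.219e-07 m²
R_2 = (5.60×10^-8)(5.87)/(1.219e-07) = 2.696 Ω
Seg 3: A = πr² = π(1.4400e-03 m)² = 6.514e-06 m²
R_3 = (2.43×10^-8)(0.152)/(6.514e-06) = 5.670×10^-4 Ω
R_total = R_1 + R_2 + R_3 = 6.13 Ω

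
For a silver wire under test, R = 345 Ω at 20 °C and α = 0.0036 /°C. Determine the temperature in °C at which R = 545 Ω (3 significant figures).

181 °C

R = R₀(1 + α(T − T₀)) ⇒ T = T₀ + (R/R₀ − 1)/α
T = 20 + (545/345 − 1)/0.0036 = 20 + (0.5797)/0.0036 = 181 °C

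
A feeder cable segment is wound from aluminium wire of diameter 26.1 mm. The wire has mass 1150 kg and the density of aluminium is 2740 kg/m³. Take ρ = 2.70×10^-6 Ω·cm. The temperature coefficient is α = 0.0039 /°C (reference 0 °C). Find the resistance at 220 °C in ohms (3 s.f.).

0.0736 Ω

ρ = 2.70×10^-6 Ω·cm = 2.70×10^-8 Ω·m
A = π(d/2)² = π(1.3050e-02 m)² = 5.3502e-04 m²
L = m/(density·A) = 1150/(2740×5.3502e-04) = 784.5 m
R = ρL/A = (2.70×10^-8)(784.5)/(5.3502e-04) = 0.03959 Ω
R(220 °C) = 0.03959 × (1 + 0.0039×220) = 0.0736 Ω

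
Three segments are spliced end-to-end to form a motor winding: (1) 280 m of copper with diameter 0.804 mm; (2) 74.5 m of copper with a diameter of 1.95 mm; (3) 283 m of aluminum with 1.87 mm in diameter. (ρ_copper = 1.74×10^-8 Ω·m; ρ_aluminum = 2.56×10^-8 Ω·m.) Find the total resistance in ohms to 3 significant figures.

Seg 1: A = π(d/2)² = π(4.0200e-04 m)² = 5.077e-07 m²
R_1 = (1.74×10^-8)(280)/(5.077e-07) = 9.596 Ω
Seg 2: A = π(d/2)² = π(9.7500e-04 m)² = 2.986e-06 m²
R_2 = (1.74×10^-8)(74.5)/(2.986e-06) = 0.4341 Ω
Seg 3: A = π(d/2)² = π(9.3500e-04 m)² = 2.746e-06 m²
R_3 = (2.56×10^-8)(283)/(2.746e-06) = 2.638 Ω
R_total = R_1 + R_2 + R_3 = 12.7 Ω

12.7 Ω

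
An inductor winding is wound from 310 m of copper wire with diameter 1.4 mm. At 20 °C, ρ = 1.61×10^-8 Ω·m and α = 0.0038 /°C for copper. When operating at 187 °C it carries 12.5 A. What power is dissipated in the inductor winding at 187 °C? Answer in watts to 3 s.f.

828 W

A = π(d/2)² = π(7.0000e-04 m)² = 1.539e-06 m²
R₍20₎ = ρL/A = (1.61×10^-8)(310)/(1.539e-06) = 3.242 Ω
R₍187₎ = R₍20₎(1 + αΔT) = 3.242 × (1 + 0.0038×167) = 5.3 Ω
P = I²R = (12.5)² × 5.3 = 828 W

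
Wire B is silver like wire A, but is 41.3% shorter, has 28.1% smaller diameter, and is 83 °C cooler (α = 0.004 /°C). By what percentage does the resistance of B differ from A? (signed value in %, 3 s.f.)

R ∝ ρL/d² with ρ ∝ (1+αΔT), so R_B/R_A = (1 − 41.3/100) × (1 − 28.1/100)⁻² × (1 − 0.004×83)
= 0.587 × 1.934 × 0.668 = 0.7585
(R_B − R_A)/R_A = 0.7585 − 1 = -24.1%

-24.1%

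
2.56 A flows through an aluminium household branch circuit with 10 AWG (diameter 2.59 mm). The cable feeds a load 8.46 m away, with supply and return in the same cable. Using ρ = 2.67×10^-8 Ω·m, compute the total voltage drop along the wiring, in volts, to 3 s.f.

0.220 V

A = π(2.59/2 mm)² = π(1.2950e-03 m)² = 5.269e-06 m²
Total conductor length (both ways) L = 2 × 8.46 = 16.92 m
R = ρL/A = (2.67×10^-8)(16.92)/(5.269e-06) = 0.08575 Ω
V = IR = 2.56 × 0.08575 = 0.220 V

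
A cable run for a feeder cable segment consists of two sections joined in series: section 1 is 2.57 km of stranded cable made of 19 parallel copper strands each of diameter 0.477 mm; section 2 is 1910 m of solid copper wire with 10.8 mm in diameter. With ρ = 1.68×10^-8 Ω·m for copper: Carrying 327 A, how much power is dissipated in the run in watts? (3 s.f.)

Section 1: A_strand = π(2.3850e-04)² = 1.787e-07 m²; R₁ = ρL/(N·A_s) = (1.68×10^-8)(2570)/(19×1.787e-07) = 12.72 Ω
Section 2: A = π(d/2)² = π(5.4000e-03 m)² = 9.161e-05 m²
R₂ = (1.68×10^-8)(1910)/(9.161e-05) = 0.3503 Ω
R = R₁ + R₂ = 13.07 Ω
P = I²R = (327)² × 13.07 = 1.40×10^6 W

1.40×10^6 W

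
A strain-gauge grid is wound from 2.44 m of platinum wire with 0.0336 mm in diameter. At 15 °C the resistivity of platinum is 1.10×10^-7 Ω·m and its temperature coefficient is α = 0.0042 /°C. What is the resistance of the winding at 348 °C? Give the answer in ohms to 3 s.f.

A = π(d/2)² = π(1.6800e-05 m)² = 8.867e-10 m²
R₍15°C₎ = ρL/A = (1.10×10^-7)(2.44)/(8.867e-10) = 302.7 Ω
R = R₀(1 + αΔT) = 302.7(1 + 0.0042×333) = 726 Ω

726 Ω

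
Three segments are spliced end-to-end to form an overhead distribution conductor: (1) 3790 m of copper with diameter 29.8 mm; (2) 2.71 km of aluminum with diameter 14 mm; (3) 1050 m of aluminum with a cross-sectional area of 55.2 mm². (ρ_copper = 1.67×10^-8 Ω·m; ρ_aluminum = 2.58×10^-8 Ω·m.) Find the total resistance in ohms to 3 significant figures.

1.04 Ω

Seg 1: A = π(d/2)² = π(1.4900e-02 m)² = 6.975e-04 m²
R_1 = (1.67×10^-8)(3790)/(6.975e-04) = 0.09075 Ω
Seg 2: A = π(d/2)² = π(7.0000e-03 m)² = 1.539e-04 m²
R_2 = (2.58×10^-8)(2710)/(1.539e-04) = 0.4542 Ω
Seg 3: A = 55.2 mm² = 5.520e-05 m²
R_3 = (2.58×10^-8)(1050)/(5.520e-05) = 0.4908 Ω
R_total = R_1 + R_2 + R_3 = 1.04 Ω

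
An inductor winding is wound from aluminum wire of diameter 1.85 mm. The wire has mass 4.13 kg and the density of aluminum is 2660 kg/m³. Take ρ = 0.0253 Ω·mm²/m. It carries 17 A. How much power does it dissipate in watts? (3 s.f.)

1570 W

ρ = 0.0253 Ω·mm²/m = 2.53×10^-8 Ω·m
A = π(d/2)² = π(9.2500e-04 m)² = 2.6880e-06 m²
L = m/(density·A) = 4.13/(2660×2.6880e-06) = 577.6 m
R = ρL/A = (2.53×10^-8)(577.6)/(2.6880e-06) = 5.437 Ω
P = I²R = (17)² × 5.437 = 1570 W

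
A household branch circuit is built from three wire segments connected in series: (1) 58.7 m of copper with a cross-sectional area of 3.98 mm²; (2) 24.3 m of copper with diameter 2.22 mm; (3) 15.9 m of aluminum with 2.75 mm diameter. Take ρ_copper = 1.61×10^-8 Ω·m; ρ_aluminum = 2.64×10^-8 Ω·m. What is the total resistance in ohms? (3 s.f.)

0.409 Ω

Seg 1: A = 3.98 mm² = 3.980e-06 m²
R_1 = (1.61×10^-8)(58.7)/(3.980e-06) = 0.2375 Ω
Seg 2: A = π(d/2)² = π(1.1100e-03 m)² = 3.871e-06 m²
R_2 = (1.61×10^-8)(24.3)/(3.871e-06) = 0.1011 Ω
Seg 3: A = π(d/2)² = π(1.3750e-03 m)² = 5.940e-06 m²
R_3 = (2.64×10^-8)(15.9)/(5.940e-06) = 0.07067 Ω
R_total = R_1 + R_2 + R_3 = 0.409 Ω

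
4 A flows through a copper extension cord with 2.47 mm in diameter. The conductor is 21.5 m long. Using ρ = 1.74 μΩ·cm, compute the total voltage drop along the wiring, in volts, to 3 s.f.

0.312 V

ρ = 1.74 μΩ·cm = 1.74×10^-8 Ω·m
A = π(d/2)² = π(1.2350e-03 m)² = 4.792e-06 m²
R = ρL/A = (1.74×10^-8)(21.5)/(4.792e-06) = 0.07807 Ω
V = IR = 4 × 0.07807 = 0.312 V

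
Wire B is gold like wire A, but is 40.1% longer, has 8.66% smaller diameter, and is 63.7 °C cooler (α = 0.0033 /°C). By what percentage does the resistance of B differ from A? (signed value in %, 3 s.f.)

R ∝ ρL/d² with ρ ∝ (1+αΔT), so R_B/R_A = (1 + 40.1/100) × (1 − 8.66/100)⁻² × (1 − 0.0033×63.7)
= 1.401 × 1.199 × 0.7898 = 1.326
(R_B − R_A)/R_A = 1.326 − 1 = 32.6%

32.6%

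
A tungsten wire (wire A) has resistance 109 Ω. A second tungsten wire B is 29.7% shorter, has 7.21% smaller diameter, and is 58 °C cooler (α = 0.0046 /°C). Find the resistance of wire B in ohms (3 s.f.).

65.3 Ω

R ∝ ρL/d² with ρ ∝ (1+αΔT), so R_B/R_A = (1 − 29.7/100) × (1 − 7.21/100)⁻² × (1 − 0.0046×58)
= 0.703 × 1.161 × 0.7332 = 0.5987
R_B = 0.5987 × 109 = 65.3 Ω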